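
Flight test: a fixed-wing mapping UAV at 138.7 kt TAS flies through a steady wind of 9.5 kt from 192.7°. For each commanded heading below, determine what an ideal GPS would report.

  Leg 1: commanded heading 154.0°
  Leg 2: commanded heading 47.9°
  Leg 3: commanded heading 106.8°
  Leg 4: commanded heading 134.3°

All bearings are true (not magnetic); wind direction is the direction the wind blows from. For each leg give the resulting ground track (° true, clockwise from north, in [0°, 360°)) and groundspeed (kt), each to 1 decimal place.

Leg 1: track=151.4°, groundspeed=131.4 kt
Leg 2: track=45.8°, groundspeed=146.6 kt
Leg 3: track=102.9°, groundspeed=138.3 kt
Leg 4: track=130.8°, groundspeed=134.0 kt

Leg 1: heading 154.0°; drift -2.6° → track 151.4°, groundspeed 131.4 kt
Leg 2: heading 47.9°; drift -2.1° → track 45.8°, groundspeed 146.6 kt
Leg 3: heading 106.8°; drift -3.9° → track 102.9°, groundspeed 138.3 kt
Leg 4: heading 134.3°; drift -3.5° → track 130.8°, groundspeed 134.0 kt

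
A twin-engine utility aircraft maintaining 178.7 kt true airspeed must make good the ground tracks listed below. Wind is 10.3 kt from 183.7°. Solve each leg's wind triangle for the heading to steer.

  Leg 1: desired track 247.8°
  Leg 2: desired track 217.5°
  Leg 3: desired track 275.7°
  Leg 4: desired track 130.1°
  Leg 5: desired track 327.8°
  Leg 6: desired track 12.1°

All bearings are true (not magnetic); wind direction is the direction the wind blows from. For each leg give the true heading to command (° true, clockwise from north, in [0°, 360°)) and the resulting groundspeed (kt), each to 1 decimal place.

Leg 1: desired track 247.8°; wind correction -3.0° → command heading 244.8°, groundspeed 174.0 kt
Leg 2: desired track 217.5°; wind correction -1.8° → command heading 215.7°, groundspeed 170.0 kt
Leg 3: desired track 275.7°; wind correction -3.3° → command heading 272.4°, groundspeed 178.8 kt
Leg 4: desired track 130.1°; wind correction +2.7° → command heading 132.8°, groundspeed 172.4 kt
Leg 5: desired track 327.8°; wind correction -1.9° → command heading 325.9°, groundspeed 186.9 kt
Leg 6: desired track 12.1°; wind correction +0.5° → command heading 12.6°, groundspeed 188.9 kt

Leg 1: heading=244.8°, groundspeed=174.0 kt
Leg 2: heading=215.7°, groundspeed=170.0 kt
Leg 3: heading=272.4°, groundspeed=178.8 kt
Leg 4: heading=132.8°, groundspeed=172.4 kt
Leg 5: heading=325.9°, groundspeed=186.9 kt
Leg 6: heading=12.6°, groundspeed=188.9 kt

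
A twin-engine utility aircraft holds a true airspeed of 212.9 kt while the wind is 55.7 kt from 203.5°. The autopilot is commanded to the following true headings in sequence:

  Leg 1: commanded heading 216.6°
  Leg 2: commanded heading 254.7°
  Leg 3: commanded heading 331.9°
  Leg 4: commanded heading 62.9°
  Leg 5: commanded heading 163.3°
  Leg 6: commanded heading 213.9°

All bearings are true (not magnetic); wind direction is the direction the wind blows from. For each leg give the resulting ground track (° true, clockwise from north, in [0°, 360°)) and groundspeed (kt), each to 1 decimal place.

Leg 1: track=221.1°, groundspeed=159.2 kt
Leg 2: track=268.4°, groundspeed=183.2 kt
Leg 3: track=341.9°, groundspeed=251.3 kt
Leg 4: track=55.0°, groundspeed=258.4 kt
Leg 5: track=151.4°, groundspeed=174.1 kt
Leg 6: track=217.5°, groundspeed=158.4 kt

Leg 1: heading 216.6°; drift +4.5° → track 221.1°, groundspeed 159.2 kt
Leg 2: heading 254.7°; drift +13.7° → track 268.4°, groundspeed 183.2 kt
Leg 3: heading 331.9°; drift +10.0° → track 341.9°, groundspeed 251.3 kt
Leg 4: heading 62.9°; drift -7.9° → track 55.0°, groundspeed 258.4 kt
Leg 5: heading 163.3°; drift -11.9° → track 151.4°, groundspeed 174.1 kt
Leg 6: heading 213.9°; drift +3.6° → track 217.5°, groundspeed 158.4 kt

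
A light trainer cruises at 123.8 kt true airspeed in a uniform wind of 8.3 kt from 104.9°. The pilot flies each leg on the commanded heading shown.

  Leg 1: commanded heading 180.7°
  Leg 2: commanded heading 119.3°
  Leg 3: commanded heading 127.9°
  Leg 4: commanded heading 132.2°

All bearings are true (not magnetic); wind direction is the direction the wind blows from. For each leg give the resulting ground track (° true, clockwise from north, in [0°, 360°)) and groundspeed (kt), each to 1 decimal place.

Leg 1: track=184.5°, groundspeed=122.0 kt
Leg 2: track=120.3°, groundspeed=115.8 kt
Leg 3: track=129.5°, groundspeed=116.2 kt
Leg 4: track=134.1°, groundspeed=116.5 kt

Leg 1: heading 180.7°; drift +3.8° → track 184.5°, groundspeed 122.0 kt
Leg 2: heading 119.3°; drift +1.0° → track 120.3°, groundspeed 115.8 kt
Leg 3: heading 127.9°; drift +1.6° → track 129.5°, groundspeed 116.2 kt
Leg 4: heading 132.2°; drift +1.9° → track 134.1°, groundspeed 116.5 kt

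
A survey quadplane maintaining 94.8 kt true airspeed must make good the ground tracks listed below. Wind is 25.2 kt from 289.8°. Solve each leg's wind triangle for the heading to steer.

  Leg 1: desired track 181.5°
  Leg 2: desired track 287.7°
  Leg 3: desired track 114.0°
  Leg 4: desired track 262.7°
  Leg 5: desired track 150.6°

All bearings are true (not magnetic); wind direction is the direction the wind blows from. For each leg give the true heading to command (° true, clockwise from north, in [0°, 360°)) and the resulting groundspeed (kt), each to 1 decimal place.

Leg 1: desired track 181.5°; wind correction +14.6° → command heading 196.1°, groundspeed 99.6 kt
Leg 2: desired track 287.7°; wind correction +0.6° → command heading 288.3°, groundspeed 69.6 kt
Leg 3: desired track 114.0°; wind correction +1.1° → command heading 115.1°, groundspeed 119.9 kt
Leg 4: desired track 262.7°; wind correction +7.0° → command heading 269.7°, groundspeed 71.7 kt
Leg 5: desired track 150.6°; wind correction +10.0° → command heading 160.6°, groundspeed 112.4 kt

Leg 1: heading=196.1°, groundspeed=99.6 kt
Leg 2: heading=288.3°, groundspeed=69.6 kt
Leg 3: heading=115.1°, groundspeed=119.9 kt
Leg 4: heading=269.7°, groundspeed=71.7 kt
Leg 5: heading=160.6°, groundspeed=112.4 kt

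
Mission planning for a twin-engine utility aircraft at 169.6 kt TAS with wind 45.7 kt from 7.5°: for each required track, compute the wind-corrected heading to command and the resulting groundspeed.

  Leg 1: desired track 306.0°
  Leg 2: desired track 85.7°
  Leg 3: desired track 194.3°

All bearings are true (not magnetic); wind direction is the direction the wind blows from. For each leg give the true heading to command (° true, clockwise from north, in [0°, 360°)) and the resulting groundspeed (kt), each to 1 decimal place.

Leg 1: heading=319.7°, groundspeed=143.0 kt
Leg 2: heading=70.4°, groundspeed=154.2 kt
Leg 3: heading=196.1°, groundspeed=214.9 kt

Leg 1: desired track 306.0°; wind correction +13.7° → command heading 319.7°, groundspeed 143.0 kt
Leg 2: desired track 85.7°; wind correction -15.3° → command heading 70.4°, groundspeed 154.2 kt
Leg 3: desired track 194.3°; wind correction +1.8° → command heading 196.1°, groundspeed 214.9 kt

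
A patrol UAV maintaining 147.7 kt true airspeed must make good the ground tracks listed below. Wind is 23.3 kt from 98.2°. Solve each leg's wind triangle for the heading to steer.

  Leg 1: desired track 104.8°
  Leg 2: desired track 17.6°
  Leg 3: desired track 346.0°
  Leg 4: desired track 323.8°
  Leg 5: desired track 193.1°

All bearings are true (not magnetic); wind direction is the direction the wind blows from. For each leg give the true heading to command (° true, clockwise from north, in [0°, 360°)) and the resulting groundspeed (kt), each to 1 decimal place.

Leg 1: desired track 104.8°; wind correction -1.0° → command heading 103.8°, groundspeed 124.5 kt
Leg 2: desired track 17.6°; wind correction +9.0° → command heading 26.6°, groundspeed 142.1 kt
Leg 3: desired track 346.0°; wind correction +8.4° → command heading 354.4°, groundspeed 154.9 kt
Leg 4: desired track 323.8°; wind correction +6.5° → command heading 330.3°, groundspeed 163.1 kt
Leg 5: desired track 193.1°; wind correction -9.0° → command heading 184.1°, groundspeed 147.9 kt

Leg 1: heading=103.8°, groundspeed=124.5 kt
Leg 2: heading=26.6°, groundspeed=142.1 kt
Leg 3: heading=354.4°, groundspeed=154.9 kt
Leg 4: heading=330.3°, groundspeed=163.1 kt
Leg 5: heading=184.1°, groundspeed=147.9 kt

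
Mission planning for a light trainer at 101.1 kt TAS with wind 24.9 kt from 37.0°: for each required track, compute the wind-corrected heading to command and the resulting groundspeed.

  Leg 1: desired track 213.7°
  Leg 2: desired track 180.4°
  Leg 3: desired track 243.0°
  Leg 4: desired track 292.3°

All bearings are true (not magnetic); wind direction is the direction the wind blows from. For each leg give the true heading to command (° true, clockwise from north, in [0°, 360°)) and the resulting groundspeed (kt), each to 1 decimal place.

Leg 1: heading=212.9°, groundspeed=125.9 kt
Leg 2: heading=172.0°, groundspeed=120.0 kt
Leg 3: heading=249.2°, groundspeed=122.9 kt
Leg 4: heading=306.1°, groundspeed=104.5 kt

Leg 1: desired track 213.7°; wind correction -0.8° → command heading 212.9°, groundspeed 125.9 kt
Leg 2: desired track 180.4°; wind correction -8.4° → command heading 172.0°, groundspeed 120.0 kt
Leg 3: desired track 243.0°; wind correction +6.2° → command heading 249.2°, groundspeed 122.9 kt
Leg 4: desired track 292.3°; wind correction +13.8° → command heading 306.1°, groundspeed 104.5 kt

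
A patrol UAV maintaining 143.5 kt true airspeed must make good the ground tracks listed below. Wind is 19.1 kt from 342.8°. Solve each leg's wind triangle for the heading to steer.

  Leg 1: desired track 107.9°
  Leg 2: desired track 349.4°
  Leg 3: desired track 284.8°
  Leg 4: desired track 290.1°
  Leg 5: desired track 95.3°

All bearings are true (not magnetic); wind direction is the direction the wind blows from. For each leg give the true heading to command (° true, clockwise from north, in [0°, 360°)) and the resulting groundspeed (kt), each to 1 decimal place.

Leg 1: heading=101.6°, groundspeed=153.6 kt
Leg 2: heading=348.5°, groundspeed=124.5 kt
Leg 3: heading=291.3°, groundspeed=132.5 kt
Leg 4: heading=296.2°, groundspeed=131.1 kt
Leg 5: heading=88.2°, groundspeed=149.7 kt

Leg 1: desired track 107.9°; wind correction -6.3° → command heading 101.6°, groundspeed 153.6 kt
Leg 2: desired track 349.4°; wind correction -0.9° → command heading 348.5°, groundspeed 124.5 kt
Leg 3: desired track 284.8°; wind correction +6.5° → command heading 291.3°, groundspeed 132.5 kt
Leg 4: desired track 290.1°; wind correction +6.1° → command heading 296.2°, groundspeed 131.1 kt
Leg 5: desired track 95.3°; wind correction -7.1° → command heading 88.2°, groundspeed 149.7 kt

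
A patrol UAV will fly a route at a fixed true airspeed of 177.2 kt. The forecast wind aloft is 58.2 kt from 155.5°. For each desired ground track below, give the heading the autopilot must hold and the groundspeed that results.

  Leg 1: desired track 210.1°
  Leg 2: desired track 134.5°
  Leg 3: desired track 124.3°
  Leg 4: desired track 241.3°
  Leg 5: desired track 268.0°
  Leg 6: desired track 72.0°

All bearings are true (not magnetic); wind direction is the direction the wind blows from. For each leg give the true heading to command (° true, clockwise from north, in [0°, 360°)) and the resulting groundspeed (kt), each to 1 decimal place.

Leg 1: desired track 210.1°; wind correction -15.5° → command heading 194.6°, groundspeed 137.0 kt
Leg 2: desired track 134.5°; wind correction +6.8° → command heading 141.3°, groundspeed 121.6 kt
Leg 3: desired track 124.3°; wind correction +9.8° → command heading 134.1°, groundspeed 124.8 kt
Leg 4: desired track 241.3°; wind correction -19.1° → command heading 222.2°, groundspeed 163.2 kt
Leg 5: desired track 268.0°; wind correction -17.7° → command heading 250.3°, groundspeed 191.1 kt
Leg 6: desired track 72.0°; wind correction +19.0° → command heading 91.0°, groundspeed 160.9 kt

Leg 1: heading=194.6°, groundspeed=137.0 kt
Leg 2: heading=141.3°, groundspeed=121.6 kt
Leg 3: heading=134.1°, groundspeed=124.8 kt
Leg 4: heading=222.2°, groundspeed=163.2 kt
Leg 5: heading=250.3°, groundspeed=191.1 kt
Leg 6: heading=91.0°, groundspeed=160.9 kt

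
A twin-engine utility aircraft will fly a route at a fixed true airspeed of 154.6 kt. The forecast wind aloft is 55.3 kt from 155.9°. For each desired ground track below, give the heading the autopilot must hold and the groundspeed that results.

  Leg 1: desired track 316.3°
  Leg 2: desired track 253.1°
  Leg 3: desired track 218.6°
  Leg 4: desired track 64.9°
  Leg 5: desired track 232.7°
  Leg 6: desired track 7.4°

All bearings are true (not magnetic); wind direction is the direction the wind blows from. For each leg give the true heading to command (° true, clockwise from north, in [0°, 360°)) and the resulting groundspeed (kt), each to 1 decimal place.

Leg 1: heading=309.4°, groundspeed=205.6 kt
Leg 2: heading=232.3°, groundspeed=151.5 kt
Leg 3: heading=200.1°, groundspeed=121.2 kt
Leg 4: heading=85.9°, groundspeed=145.3 kt
Leg 5: heading=212.3°, groundspeed=132.3 kt
Leg 6: heading=18.2°, groundspeed=199.0 kt

Leg 1: desired track 316.3°; wind correction -6.9° → command heading 309.4°, groundspeed 205.6 kt
Leg 2: desired track 253.1°; wind correction -20.8° → command heading 232.3°, groundspeed 151.5 kt
Leg 3: desired track 218.6°; wind correction -18.5° → command heading 200.1°, groundspeed 121.2 kt
Leg 4: desired track 64.9°; wind correction +21.0° → command heading 85.9°, groundspeed 145.3 kt
Leg 5: desired track 232.7°; wind correction -20.4° → command heading 212.3°, groundspeed 132.3 kt
Leg 6: desired track 7.4°; wind correction +10.8° → command heading 18.2°, groundspeed 199.0 kt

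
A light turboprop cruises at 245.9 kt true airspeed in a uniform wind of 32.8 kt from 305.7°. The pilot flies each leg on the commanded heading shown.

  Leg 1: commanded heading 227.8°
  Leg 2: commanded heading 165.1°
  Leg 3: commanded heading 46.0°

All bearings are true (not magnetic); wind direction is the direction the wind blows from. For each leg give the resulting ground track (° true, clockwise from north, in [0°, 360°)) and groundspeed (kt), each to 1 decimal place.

Leg 1: track=220.2°, groundspeed=241.2 kt
Leg 2: track=160.7°, groundspeed=272.0 kt
Leg 3: track=53.3°, groundspeed=253.8 kt

Leg 1: heading 227.8°; drift -7.6° → track 220.2°, groundspeed 241.2 kt
Leg 2: heading 165.1°; drift -4.4° → track 160.7°, groundspeed 272.0 kt
Leg 3: heading 46.0°; drift +7.3° → track 53.3°, groundspeed 253.8 kt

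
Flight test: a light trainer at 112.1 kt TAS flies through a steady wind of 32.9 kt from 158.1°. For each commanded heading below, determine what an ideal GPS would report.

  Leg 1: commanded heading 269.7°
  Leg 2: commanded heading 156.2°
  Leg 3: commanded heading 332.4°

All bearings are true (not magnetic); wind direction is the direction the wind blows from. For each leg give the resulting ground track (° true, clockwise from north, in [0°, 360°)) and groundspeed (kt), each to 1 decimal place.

Leg 1: heading 269.7°; drift +13.8° → track 283.5°, groundspeed 127.9 kt
Leg 2: heading 156.2°; drift -0.8° → track 155.4°, groundspeed 79.2 kt
Leg 3: heading 332.4°; drift +1.3° → track 333.7°, groundspeed 144.9 kt

Leg 1: track=283.5°, groundspeed=127.9 kt
Leg 2: track=155.4°, groundspeed=79.2 kt
Leg 3: track=333.7°, groundspeed=144.9 kt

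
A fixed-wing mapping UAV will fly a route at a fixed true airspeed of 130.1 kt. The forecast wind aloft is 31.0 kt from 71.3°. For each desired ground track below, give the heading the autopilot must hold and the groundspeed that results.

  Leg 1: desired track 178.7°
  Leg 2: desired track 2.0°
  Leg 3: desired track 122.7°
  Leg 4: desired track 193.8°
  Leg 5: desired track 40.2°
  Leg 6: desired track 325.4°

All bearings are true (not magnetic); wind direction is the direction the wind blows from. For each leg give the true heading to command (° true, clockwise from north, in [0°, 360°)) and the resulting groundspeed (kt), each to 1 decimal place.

Leg 1: heading=165.6°, groundspeed=136.0 kt
Leg 2: heading=14.9°, groundspeed=115.9 kt
Leg 3: heading=112.0°, groundspeed=108.5 kt
Leg 4: heading=182.2°, groundspeed=144.1 kt
Leg 5: heading=47.3°, groundspeed=102.6 kt
Leg 6: heading=338.6°, groundspeed=135.1 kt

Leg 1: desired track 178.7°; wind correction -13.1° → command heading 165.6°, groundspeed 136.0 kt
Leg 2: desired track 2.0°; wind correction +12.9° → command heading 14.9°, groundspeed 115.9 kt
Leg 3: desired track 122.7°; wind correction -10.7° → command heading 112.0°, groundspeed 108.5 kt
Leg 4: desired track 193.8°; wind correction -11.6° → command heading 182.2°, groundspeed 144.1 kt
Leg 5: desired track 40.2°; wind correction +7.1° → command heading 47.3°, groundspeed 102.6 kt
Leg 6: desired track 325.4°; wind correction +13.2° → command heading 338.6°, groundspeed 135.1 kt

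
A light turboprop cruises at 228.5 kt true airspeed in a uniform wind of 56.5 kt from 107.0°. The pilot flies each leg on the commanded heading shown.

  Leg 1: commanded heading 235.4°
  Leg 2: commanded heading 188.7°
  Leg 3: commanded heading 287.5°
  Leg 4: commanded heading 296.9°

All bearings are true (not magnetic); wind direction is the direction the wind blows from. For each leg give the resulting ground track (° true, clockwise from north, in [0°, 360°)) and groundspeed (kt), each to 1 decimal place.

Leg 1: track=244.9°, groundspeed=267.3 kt
Leg 2: track=202.9°, groundspeed=227.3 kt
Leg 3: track=287.4°, groundspeed=285.0 kt
Leg 4: track=294.9°, groundspeed=284.3 kt

Leg 1: heading 235.4°; drift +9.5° → track 244.9°, groundspeed 267.3 kt
Leg 2: heading 188.7°; drift +14.2° → track 202.9°, groundspeed 227.3 kt
Leg 3: heading 287.5°; drift -0.1° → track 287.4°, groundspeed 285.0 kt
Leg 4: heading 296.9°; drift -2.0° → track 294.9°, groundspeed 284.3 kt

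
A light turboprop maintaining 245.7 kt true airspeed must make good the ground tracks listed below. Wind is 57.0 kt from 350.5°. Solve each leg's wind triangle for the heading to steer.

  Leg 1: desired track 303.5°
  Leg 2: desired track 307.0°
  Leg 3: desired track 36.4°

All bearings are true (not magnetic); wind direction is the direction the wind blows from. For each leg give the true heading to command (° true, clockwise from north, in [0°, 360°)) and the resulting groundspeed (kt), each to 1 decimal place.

Leg 1: desired track 303.5°; wind correction +9.8° → command heading 313.3°, groundspeed 203.3 kt
Leg 2: desired track 307.0°; wind correction +9.2° → command heading 316.2°, groundspeed 201.2 kt
Leg 3: desired track 36.4°; wind correction -9.6° → command heading 26.8°, groundspeed 202.6 kt

Leg 1: heading=313.3°, groundspeed=203.3 kt
Leg 2: heading=316.2°, groundspeed=201.2 kt
Leg 3: heading=26.8°, groundspeed=202.6 kt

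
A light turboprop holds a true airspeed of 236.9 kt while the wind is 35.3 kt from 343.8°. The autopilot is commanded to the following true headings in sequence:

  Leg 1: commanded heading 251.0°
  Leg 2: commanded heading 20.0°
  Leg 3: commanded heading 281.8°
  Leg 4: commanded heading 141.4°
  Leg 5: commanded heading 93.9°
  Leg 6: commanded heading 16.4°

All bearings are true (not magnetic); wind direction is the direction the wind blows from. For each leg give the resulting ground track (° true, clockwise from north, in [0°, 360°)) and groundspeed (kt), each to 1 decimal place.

Leg 1: heading 251.0°; drift -8.4° → track 242.6°, groundspeed 241.2 kt
Leg 2: heading 20.0°; drift +5.7° → track 25.7°, groundspeed 209.5 kt
Leg 3: heading 281.8°; drift -8.1° → track 273.7°, groundspeed 222.5 kt
Leg 4: heading 141.4°; drift +2.9° → track 144.3°, groundspeed 269.9 kt
Leg 5: heading 93.9°; drift +7.6° → track 101.5°, groundspeed 251.2 kt
Leg 6: heading 16.4°; drift +5.2° → track 21.6°, groundspeed 208.0 kt

Leg 1: track=242.6°, groundspeed=241.2 kt
Leg 2: track=25.7°, groundspeed=209.5 kt
Leg 3: track=273.7°, groundspeed=222.5 kt
Leg 4: track=144.3°, groundspeed=269.9 kt
Leg 5: track=101.5°, groundspeed=251.2 kt
Leg 6: track=21.6°, groundspeed=208.0 kt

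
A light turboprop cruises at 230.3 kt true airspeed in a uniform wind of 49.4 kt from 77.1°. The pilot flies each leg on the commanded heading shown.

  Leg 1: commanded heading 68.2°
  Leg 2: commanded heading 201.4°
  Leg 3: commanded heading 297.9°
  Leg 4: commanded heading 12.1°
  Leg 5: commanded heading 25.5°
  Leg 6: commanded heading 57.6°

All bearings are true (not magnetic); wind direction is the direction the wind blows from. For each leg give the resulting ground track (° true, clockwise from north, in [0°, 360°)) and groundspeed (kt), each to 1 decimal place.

Leg 1: heading 68.2°; drift -2.4° → track 65.8°, groundspeed 181.7 kt
Leg 2: heading 201.4°; drift +9.0° → track 210.4°, groundspeed 261.3 kt
Leg 3: heading 297.9°; drift -6.9° → track 291.0°, groundspeed 269.6 kt
Leg 4: heading 12.1°; drift -12.1° → track 0.0°, groundspeed 214.2 kt
Leg 5: heading 25.5°; drift -11.0° → track 14.5°, groundspeed 203.3 kt
Leg 6: heading 57.6°; drift -5.1° → track 52.5°, groundspeed 184.5 kt

Leg 1: track=65.8°, groundspeed=181.7 kt
Leg 2: track=210.4°, groundspeed=261.3 kt
Leg 3: track=291.0°, groundspeed=269.6 kt
Leg 4: track=0.0°, groundspeed=214.2 kt
Leg 5: track=14.5°, groundspeed=203.3 kt
Leg 6: track=52.5°, groundspeed=184.5 kt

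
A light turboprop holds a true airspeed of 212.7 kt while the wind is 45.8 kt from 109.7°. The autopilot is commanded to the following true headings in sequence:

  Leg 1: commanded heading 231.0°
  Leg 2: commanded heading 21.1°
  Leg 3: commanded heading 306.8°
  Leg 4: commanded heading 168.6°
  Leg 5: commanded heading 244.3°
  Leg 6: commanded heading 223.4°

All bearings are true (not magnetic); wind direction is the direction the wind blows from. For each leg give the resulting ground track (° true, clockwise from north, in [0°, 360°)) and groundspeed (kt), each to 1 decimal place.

Leg 1: heading 231.0°; drift +9.4° → track 240.4°, groundspeed 239.7 kt
Leg 2: heading 21.1°; drift -12.2° → track 8.9°, groundspeed 216.5 kt
Leg 3: heading 306.8°; drift -3.0° → track 303.8°, groundspeed 256.8 kt
Leg 4: heading 168.6°; drift +11.7° → track 180.3°, groundspeed 193.1 kt
Leg 5: heading 244.3°; drift +7.6° → track 251.9°, groundspeed 247.0 kt
Leg 6: heading 223.4°; drift +10.3° → track 233.7°, groundspeed 234.9 kt

Leg 1: track=240.4°, groundspeed=239.7 kt
Leg 2: track=8.9°, groundspeed=216.5 kt
Leg 3: track=303.8°, groundspeed=256.8 kt
Leg 4: track=180.3°, groundspeed=193.1 kt
Leg 5: track=251.9°, groundspeed=247.0 kt
Leg 6: track=233.7°, groundspeed=234.9 kt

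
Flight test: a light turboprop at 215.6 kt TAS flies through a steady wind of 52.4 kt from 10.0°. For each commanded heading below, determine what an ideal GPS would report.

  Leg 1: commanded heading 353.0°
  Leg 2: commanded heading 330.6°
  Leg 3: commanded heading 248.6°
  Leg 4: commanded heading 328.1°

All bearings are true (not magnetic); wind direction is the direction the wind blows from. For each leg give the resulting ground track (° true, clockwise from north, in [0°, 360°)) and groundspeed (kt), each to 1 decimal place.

Leg 1: track=347.7°, groundspeed=166.2 kt
Leg 2: track=319.8°, groundspeed=178.2 kt
Leg 3: track=238.2°, groundspeed=247.0 kt
Leg 4: track=316.9°, groundspeed=180.0 kt

Leg 1: heading 353.0°; drift -5.3° → track 347.7°, groundspeed 166.2 kt
Leg 2: heading 330.6°; drift -10.8° → track 319.8°, groundspeed 178.2 kt
Leg 3: heading 248.6°; drift -10.4° → track 238.2°, groundspeed 247.0 kt
Leg 4: heading 328.1°; drift -11.2° → track 316.9°, groundspeed 180.0 kt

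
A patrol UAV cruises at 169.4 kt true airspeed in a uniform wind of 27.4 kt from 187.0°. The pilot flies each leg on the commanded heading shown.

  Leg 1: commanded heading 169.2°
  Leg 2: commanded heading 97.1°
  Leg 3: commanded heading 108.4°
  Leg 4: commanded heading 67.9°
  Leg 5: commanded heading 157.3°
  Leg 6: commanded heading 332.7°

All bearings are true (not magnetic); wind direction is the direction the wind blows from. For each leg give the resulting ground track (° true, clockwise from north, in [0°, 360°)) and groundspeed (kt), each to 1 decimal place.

Leg 1: heading 169.2°; drift -3.3° → track 165.9°, groundspeed 143.6 kt
Leg 2: heading 97.1°; drift -9.2° → track 87.9°, groundspeed 171.6 kt
Leg 3: heading 108.4°; drift -9.3° → track 99.1°, groundspeed 166.2 kt
Leg 4: heading 67.9°; drift -7.5° → track 60.4°, groundspeed 184.3 kt
Leg 5: heading 157.3°; drift -5.3° → track 152.0°, groundspeed 146.2 kt
Leg 6: heading 332.7°; drift +4.6° → track 337.3°, groundspeed 192.7 kt

Leg 1: track=165.9°, groundspeed=143.6 kt
Leg 2: track=87.9°, groundspeed=171.6 kt
Leg 3: track=99.1°, groundspeed=166.2 kt
Leg 4: track=60.4°, groundspeed=184.3 kt
Leg 5: track=152.0°, groundspeed=146.2 kt
Leg 6: track=337.3°, groundspeed=192.7 kt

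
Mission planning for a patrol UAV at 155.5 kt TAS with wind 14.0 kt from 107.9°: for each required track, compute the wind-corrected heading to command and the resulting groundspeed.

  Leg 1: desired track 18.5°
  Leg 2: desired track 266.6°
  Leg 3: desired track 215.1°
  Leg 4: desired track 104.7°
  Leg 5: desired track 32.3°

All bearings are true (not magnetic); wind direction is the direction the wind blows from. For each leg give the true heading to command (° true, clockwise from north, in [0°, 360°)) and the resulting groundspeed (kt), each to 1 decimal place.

Leg 1: heading=23.7°, groundspeed=154.7 kt
Leg 2: heading=264.7°, groundspeed=168.5 kt
Leg 3: heading=210.2°, groundspeed=159.1 kt
Leg 4: heading=105.0°, groundspeed=141.5 kt
Leg 5: heading=37.3°, groundspeed=151.4 kt

Leg 1: desired track 18.5°; wind correction +5.2° → command heading 23.7°, groundspeed 154.7 kt
Leg 2: desired track 266.6°; wind correction -1.9° → command heading 264.7°, groundspeed 168.5 kt
Leg 3: desired track 215.1°; wind correction -4.9° → command heading 210.2°, groundspeed 159.1 kt
Leg 4: desired track 104.7°; wind correction +0.3° → command heading 105.0°, groundspeed 141.5 kt
Leg 5: desired track 32.3°; wind correction +5.0° → command heading 37.3°, groundspeed 151.4 kt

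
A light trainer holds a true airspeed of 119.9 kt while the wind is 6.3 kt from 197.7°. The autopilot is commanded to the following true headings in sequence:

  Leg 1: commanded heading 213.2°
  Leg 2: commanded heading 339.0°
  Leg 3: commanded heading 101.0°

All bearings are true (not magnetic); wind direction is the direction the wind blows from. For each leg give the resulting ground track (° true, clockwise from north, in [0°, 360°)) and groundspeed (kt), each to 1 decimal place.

Leg 1: heading 213.2°; drift +0.8° → track 214.0°, groundspeed 113.8 kt
Leg 2: heading 339.0°; drift +1.8° → track 340.8°, groundspeed 124.9 kt
Leg 3: heading 101.0°; drift -3.0° → track 98.0°, groundspeed 120.8 kt

Leg 1: track=214.0°, groundspeed=113.8 kt
Leg 2: track=340.8°, groundspeed=124.9 kt
Leg 3: track=98.0°, groundspeed=120.8 kt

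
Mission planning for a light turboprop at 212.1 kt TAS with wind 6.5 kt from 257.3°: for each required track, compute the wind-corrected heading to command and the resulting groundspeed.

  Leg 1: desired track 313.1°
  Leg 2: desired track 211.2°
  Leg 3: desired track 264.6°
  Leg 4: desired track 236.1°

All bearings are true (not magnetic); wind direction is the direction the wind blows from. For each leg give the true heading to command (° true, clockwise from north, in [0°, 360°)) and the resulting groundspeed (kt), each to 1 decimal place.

Leg 1: heading=311.6°, groundspeed=208.4 kt
Leg 2: heading=212.5°, groundspeed=207.5 kt
Leg 3: heading=264.4°, groundspeed=205.7 kt
Leg 4: heading=236.7°, groundspeed=206.0 kt

Leg 1: desired track 313.1°; wind correction -1.5° → command heading 311.6°, groundspeed 208.4 kt
Leg 2: desired track 211.2°; wind correction +1.3° → command heading 212.5°, groundspeed 207.5 kt
Leg 3: desired track 264.6°; wind correction -0.2° → command heading 264.4°, groundspeed 205.7 kt
Leg 4: desired track 236.1°; wind correction +0.6° → command heading 236.7°, groundspeed 206.0 kt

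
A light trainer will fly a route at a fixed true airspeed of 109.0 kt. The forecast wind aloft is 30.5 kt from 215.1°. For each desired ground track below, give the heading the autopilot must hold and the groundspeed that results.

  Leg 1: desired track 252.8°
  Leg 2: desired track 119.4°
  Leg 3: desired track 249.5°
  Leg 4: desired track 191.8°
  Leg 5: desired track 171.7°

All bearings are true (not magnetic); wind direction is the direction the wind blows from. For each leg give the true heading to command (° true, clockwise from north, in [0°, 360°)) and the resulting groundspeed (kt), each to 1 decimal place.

Leg 1: heading=242.9°, groundspeed=83.3 kt
Leg 2: heading=135.6°, groundspeed=107.7 kt
Leg 3: heading=240.4°, groundspeed=82.5 kt
Leg 4: heading=198.2°, groundspeed=80.3 kt
Leg 5: heading=182.8°, groundspeed=84.8 kt

Leg 1: desired track 252.8°; wind correction -9.9° → command heading 242.9°, groundspeed 83.3 kt
Leg 2: desired track 119.4°; wind correction +16.2° → command heading 135.6°, groundspeed 107.7 kt
Leg 3: desired track 249.5°; wind correction -9.1° → command heading 240.4°, groundspeed 82.5 kt
Leg 4: desired track 191.8°; wind correction +6.4° → command heading 198.2°, groundspeed 80.3 kt
Leg 5: desired track 171.7°; wind correction +11.1° → command heading 182.8°, groundspeed 84.8 kt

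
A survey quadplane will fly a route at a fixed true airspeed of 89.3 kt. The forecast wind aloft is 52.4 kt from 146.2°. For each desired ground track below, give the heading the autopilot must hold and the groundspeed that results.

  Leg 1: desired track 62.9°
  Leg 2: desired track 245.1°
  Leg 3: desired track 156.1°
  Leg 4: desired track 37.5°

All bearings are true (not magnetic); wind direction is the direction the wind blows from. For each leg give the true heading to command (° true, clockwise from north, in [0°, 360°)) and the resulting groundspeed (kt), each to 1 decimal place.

Leg 1: heading=98.5°, groundspeed=66.5 kt
Leg 2: heading=209.7°, groundspeed=80.9 kt
Leg 3: heading=150.3°, groundspeed=37.2 kt
Leg 4: heading=71.3°, groundspeed=91.0 kt

Leg 1: desired track 62.9°; wind correction +35.6° → command heading 98.5°, groundspeed 66.5 kt
Leg 2: desired track 245.1°; wind correction -35.4° → command heading 209.7°, groundspeed 80.9 kt
Leg 3: desired track 156.1°; wind correction -5.8° → command heading 150.3°, groundspeed 37.2 kt
Leg 4: desired track 37.5°; wind correction +33.8° → command heading 71.3°, groundspeed 91.0 kt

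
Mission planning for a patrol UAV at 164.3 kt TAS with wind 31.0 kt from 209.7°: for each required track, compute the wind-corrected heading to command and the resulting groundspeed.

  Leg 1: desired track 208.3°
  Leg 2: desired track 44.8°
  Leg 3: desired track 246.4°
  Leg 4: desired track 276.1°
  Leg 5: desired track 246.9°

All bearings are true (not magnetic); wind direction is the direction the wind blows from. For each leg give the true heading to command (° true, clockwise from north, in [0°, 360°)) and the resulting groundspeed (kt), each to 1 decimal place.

Leg 1: heading=208.6°, groundspeed=133.3 kt
Leg 2: heading=47.6°, groundspeed=194.0 kt
Leg 3: heading=239.9°, groundspeed=138.4 kt
Leg 4: heading=266.1°, groundspeed=149.4 kt
Leg 5: heading=240.3°, groundspeed=138.5 kt

Leg 1: desired track 208.3°; wind correction +0.3° → command heading 208.6°, groundspeed 133.3 kt
Leg 2: desired track 44.8°; wind correction +2.8° → command heading 47.6°, groundspeed 194.0 kt
Leg 3: desired track 246.4°; wind correction -6.5° → command heading 239.9°, groundspeed 138.4 kt
Leg 4: desired track 276.1°; wind correction -10.0° → command heading 266.1°, groundspeed 149.4 kt
Leg 5: desired track 246.9°; wind correction -6.6° → command heading 240.3°, groundspeed 138.5 kt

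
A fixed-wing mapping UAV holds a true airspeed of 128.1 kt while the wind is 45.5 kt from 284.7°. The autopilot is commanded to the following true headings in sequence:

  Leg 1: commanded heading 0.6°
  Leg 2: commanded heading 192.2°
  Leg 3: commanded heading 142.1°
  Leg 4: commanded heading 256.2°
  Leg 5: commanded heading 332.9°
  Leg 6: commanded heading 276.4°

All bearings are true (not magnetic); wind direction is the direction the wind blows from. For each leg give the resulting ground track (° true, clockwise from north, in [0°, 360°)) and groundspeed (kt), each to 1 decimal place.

Leg 1: track=21.3°, groundspeed=125.1 kt
Leg 2: track=172.9°, groundspeed=137.8 kt
Leg 3: track=132.5°, groundspeed=166.6 kt
Leg 4: track=242.4°, groundspeed=90.7 kt
Leg 5: track=352.0°, groundspeed=103.5 kt
Leg 6: track=271.9°, groundspeed=83.3 kt

Leg 1: heading 0.6°; drift +20.7° → track 21.3°, groundspeed 125.1 kt
Leg 2: heading 192.2°; drift -19.3° → track 172.9°, groundspeed 137.8 kt
Leg 3: heading 142.1°; drift -9.6° → track 132.5°, groundspeed 166.6 kt
Leg 4: heading 256.2°; drift -13.8° → track 242.4°, groundspeed 90.7 kt
Leg 5: heading 332.9°; drift +19.1° → track 352.0°, groundspeed 103.5 kt
Leg 6: heading 276.4°; drift -4.5° → track 271.9°, groundspeed 83.3 kt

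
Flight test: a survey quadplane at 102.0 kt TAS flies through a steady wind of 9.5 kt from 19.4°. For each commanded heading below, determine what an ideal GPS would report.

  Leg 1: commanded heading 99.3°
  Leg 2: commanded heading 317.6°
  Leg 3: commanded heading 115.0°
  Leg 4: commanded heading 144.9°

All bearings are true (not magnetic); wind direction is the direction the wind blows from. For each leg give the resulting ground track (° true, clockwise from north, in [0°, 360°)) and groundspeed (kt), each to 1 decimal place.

Leg 1: heading 99.3°; drift +5.3° → track 104.6°, groundspeed 100.8 kt
Leg 2: heading 317.6°; drift -4.9° → track 312.7°, groundspeed 97.9 kt
Leg 3: heading 115.0°; drift +5.2° → track 120.2°, groundspeed 103.4 kt
Leg 4: heading 144.9°; drift +4.1° → track 149.0°, groundspeed 107.8 kt

Leg 1: track=104.6°, groundspeed=100.8 kt
Leg 2: track=312.7°, groundspeed=97.9 kt
Leg 3: track=120.2°, groundspeed=103.4 kt
Leg 4: track=149.0°, groundspeed=107.8 kt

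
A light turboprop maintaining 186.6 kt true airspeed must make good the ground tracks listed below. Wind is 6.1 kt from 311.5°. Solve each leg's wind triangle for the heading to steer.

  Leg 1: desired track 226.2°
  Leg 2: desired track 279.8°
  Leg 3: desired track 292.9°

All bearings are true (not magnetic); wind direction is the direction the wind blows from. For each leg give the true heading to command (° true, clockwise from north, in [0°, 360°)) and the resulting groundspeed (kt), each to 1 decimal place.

Leg 1: heading=228.1°, groundspeed=186.0 kt
Leg 2: heading=280.8°, groundspeed=181.4 kt
Leg 3: heading=293.5°, groundspeed=180.8 kt

Leg 1: desired track 226.2°; wind correction +1.9° → command heading 228.1°, groundspeed 186.0 kt
Leg 2: desired track 279.8°; wind correction +1.0° → command heading 280.8°, groundspeed 181.4 kt
Leg 3: desired track 292.9°; wind correction +0.6° → command heading 293.5°, groundspeed 180.8 kt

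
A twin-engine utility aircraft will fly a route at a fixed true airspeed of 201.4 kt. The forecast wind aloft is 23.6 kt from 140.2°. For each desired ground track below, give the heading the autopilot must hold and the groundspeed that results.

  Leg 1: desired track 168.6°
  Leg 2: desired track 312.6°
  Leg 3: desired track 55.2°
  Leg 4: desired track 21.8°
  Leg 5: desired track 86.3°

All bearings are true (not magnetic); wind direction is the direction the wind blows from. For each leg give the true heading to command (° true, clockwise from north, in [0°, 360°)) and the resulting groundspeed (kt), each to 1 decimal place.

Leg 1: heading=165.4°, groundspeed=180.3 kt
Leg 2: heading=311.7°, groundspeed=224.8 kt
Leg 3: heading=61.9°, groundspeed=198.0 kt
Leg 4: heading=27.7°, groundspeed=211.6 kt
Leg 5: heading=91.7°, groundspeed=186.6 kt

Leg 1: desired track 168.6°; wind correction -3.2° → command heading 165.4°, groundspeed 180.3 kt
Leg 2: desired track 312.6°; wind correction -0.9° → command heading 311.7°, groundspeed 224.8 kt
Leg 3: desired track 55.2°; wind correction +6.7° → command heading 61.9°, groundspeed 198.0 kt
Leg 4: desired track 21.8°; wind correction +5.9° → command heading 27.7°, groundspeed 211.6 kt
Leg 5: desired track 86.3°; wind correction +5.4° → command heading 91.7°, groundspeed 186.6 kt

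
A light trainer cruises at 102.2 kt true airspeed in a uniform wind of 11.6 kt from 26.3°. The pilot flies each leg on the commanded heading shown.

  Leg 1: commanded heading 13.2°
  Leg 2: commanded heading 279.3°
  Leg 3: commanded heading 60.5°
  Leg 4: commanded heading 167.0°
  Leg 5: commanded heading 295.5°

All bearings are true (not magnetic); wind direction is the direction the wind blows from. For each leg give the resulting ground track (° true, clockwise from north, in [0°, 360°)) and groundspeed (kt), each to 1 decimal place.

Leg 1: track=11.5°, groundspeed=90.9 kt
Leg 2: track=273.3°, groundspeed=106.2 kt
Leg 3: track=64.5°, groundspeed=92.8 kt
Leg 4: track=170.8°, groundspeed=111.4 kt
Leg 5: track=289.0°, groundspeed=103.0 kt

Leg 1: heading 13.2°; drift -1.7° → track 11.5°, groundspeed 90.9 kt
Leg 2: heading 279.3°; drift -6.0° → track 273.3°, groundspeed 106.2 kt
Leg 3: heading 60.5°; drift +4.0° → track 64.5°, groundspeed 92.8 kt
Leg 4: heading 167.0°; drift +3.8° → track 170.8°, groundspeed 111.4 kt
Leg 5: heading 295.5°; drift -6.5° → track 289.0°, groundspeed 103.0 kt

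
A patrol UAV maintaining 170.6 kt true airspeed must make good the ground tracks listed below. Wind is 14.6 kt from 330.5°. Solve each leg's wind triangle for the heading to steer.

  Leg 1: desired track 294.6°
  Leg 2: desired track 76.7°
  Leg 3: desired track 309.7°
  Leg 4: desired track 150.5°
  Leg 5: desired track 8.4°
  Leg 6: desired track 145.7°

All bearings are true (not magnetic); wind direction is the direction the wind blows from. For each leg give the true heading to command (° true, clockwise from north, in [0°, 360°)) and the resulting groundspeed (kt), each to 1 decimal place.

Leg 1: desired track 294.6°; wind correction +2.9° → command heading 297.5°, groundspeed 158.6 kt
Leg 2: desired track 76.7°; wind correction -4.7° → command heading 72.0°, groundspeed 174.1 kt
Leg 3: desired track 309.7°; wind correction +1.7° → command heading 311.4°, groundspeed 156.9 kt
Leg 4: desired track 150.5°; wind correction +0.0° → command heading 150.5°, groundspeed 185.2 kt
Leg 5: desired track 8.4°; wind correction -3.0° → command heading 5.4°, groundspeed 158.8 kt
Leg 6: desired track 145.7°; wind correction -0.4° → command heading 145.3°, groundspeed 185.1 kt

Leg 1: heading=297.5°, groundspeed=158.6 kt
Leg 2: heading=72.0°, groundspeed=174.1 kt
Leg 3: heading=311.4°, groundspeed=156.9 kt
Leg 4: heading=150.5°, groundspeed=185.2 kt
Leg 5: heading=5.4°, groundspeed=158.8 kt
Leg 6: heading=145.3°, groundspeed=185.1 kt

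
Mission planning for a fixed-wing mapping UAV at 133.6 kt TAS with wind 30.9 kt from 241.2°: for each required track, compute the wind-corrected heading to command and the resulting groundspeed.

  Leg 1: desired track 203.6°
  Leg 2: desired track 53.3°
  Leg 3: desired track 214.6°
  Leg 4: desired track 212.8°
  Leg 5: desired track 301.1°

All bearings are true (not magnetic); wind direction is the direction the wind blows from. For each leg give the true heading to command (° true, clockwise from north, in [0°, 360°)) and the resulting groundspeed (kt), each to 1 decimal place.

Leg 1: desired track 203.6°; wind correction +8.1° → command heading 211.7°, groundspeed 107.8 kt
Leg 2: desired track 53.3°; wind correction -1.8° → command heading 51.5°, groundspeed 164.1 kt
Leg 3: desired track 214.6°; wind correction +5.9° → command heading 220.5°, groundspeed 105.3 kt
Leg 4: desired track 212.8°; wind correction +6.3° → command heading 219.1°, groundspeed 105.6 kt
Leg 5: desired track 301.1°; wind correction -11.5° → command heading 289.6°, groundspeed 115.4 kt

Leg 1: heading=211.7°, groundspeed=107.8 kt
Leg 2: heading=51.5°, groundspeed=164.1 kt
Leg 3: heading=220.5°, groundspeed=105.3 kt
Leg 4: heading=219.1°, groundspeed=105.6 kt
Leg 5: heading=289.6°, groundspeed=115.4 kt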